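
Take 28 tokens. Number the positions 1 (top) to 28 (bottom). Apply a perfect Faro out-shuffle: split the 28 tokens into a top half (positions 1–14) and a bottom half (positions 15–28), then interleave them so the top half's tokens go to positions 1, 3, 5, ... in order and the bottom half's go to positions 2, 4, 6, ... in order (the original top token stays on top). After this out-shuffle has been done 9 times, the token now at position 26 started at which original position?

Work backwards from position 26, undoing one out-shuffle at a time:
26 ← 27 ← 14 ← 21 ← 11 ← 6 ← 17 ← 9 ← 5 ← 3
So the token now at position 26 started at position 3.

3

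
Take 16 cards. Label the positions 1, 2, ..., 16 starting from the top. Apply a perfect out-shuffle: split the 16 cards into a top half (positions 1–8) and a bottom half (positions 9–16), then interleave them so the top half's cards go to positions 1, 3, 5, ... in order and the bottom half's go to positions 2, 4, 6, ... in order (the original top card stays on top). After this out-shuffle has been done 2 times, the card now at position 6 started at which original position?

Work backwards from position 6, undoing one out-shuffle at a time:
6 ← 11 ← 6
So the card now at position 6 started at position 6.

6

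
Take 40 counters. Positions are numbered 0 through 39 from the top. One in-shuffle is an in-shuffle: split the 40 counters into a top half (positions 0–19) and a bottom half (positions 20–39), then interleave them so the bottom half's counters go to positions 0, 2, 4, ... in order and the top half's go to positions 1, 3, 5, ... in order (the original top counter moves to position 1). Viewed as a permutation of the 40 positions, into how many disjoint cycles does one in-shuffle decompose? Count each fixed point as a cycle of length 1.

Trace each unvisited position around until it returns:
(0 1 3 7 15 31 ... len 20) (2 5 11 23 6 13 ... len 20)
2 cycles in total.

2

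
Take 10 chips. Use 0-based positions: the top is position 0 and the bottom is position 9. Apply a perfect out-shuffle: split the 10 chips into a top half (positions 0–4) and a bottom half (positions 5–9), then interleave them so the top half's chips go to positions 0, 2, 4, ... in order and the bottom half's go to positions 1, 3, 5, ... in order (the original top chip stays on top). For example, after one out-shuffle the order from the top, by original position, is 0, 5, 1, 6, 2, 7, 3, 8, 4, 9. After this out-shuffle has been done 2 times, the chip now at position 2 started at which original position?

5

Work backwards from position 2, undoing one out-shuffle at a time:
2 ← 1 ← 5
So the chip now at position 2 started at position 5.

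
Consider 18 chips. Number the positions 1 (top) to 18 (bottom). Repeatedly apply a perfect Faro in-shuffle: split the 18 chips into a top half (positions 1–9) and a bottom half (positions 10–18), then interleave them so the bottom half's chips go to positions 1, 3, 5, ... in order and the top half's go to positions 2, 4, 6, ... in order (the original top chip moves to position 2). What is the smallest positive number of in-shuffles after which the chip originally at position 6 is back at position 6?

18

Follow position 6 under repeated in-shuffles:
6 → 12 → 5 → 10 → 1 → 2 → 4 → 8 → 16 → 13 → 7 → 14 → 9 → 18 → 17 → 15 → 11 → 3 → 6
It first returns after 18 in-shuffles.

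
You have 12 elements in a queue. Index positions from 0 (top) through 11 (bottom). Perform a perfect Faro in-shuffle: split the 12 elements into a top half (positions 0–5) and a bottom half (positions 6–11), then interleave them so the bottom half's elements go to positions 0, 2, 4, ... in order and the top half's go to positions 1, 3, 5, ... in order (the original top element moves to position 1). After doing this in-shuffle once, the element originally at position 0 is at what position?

1

Track the element's position through each in-shuffle:
0 → 1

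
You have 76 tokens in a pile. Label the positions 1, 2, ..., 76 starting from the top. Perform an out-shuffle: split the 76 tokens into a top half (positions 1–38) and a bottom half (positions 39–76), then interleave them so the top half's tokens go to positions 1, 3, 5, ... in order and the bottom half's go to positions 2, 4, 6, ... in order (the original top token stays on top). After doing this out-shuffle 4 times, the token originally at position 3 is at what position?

33

Track the token's position through each out-shuffle:
3 → 5 → 9 → 17 → 33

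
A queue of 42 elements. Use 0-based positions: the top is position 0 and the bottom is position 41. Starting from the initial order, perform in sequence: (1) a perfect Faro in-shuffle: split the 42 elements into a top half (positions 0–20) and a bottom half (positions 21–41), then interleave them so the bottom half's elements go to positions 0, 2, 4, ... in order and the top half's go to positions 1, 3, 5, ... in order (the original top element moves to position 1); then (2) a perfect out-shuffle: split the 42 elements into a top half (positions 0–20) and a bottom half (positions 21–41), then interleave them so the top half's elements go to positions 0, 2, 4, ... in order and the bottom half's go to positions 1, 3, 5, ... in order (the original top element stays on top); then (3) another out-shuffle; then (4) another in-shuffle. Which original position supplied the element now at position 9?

Undo the operations in reverse order, starting from position 9:
  undo op 4 (in-shuffle, from top half): 9 ← 4
  undo op 3 (out-shuffle, from top half): 4 ← 2
  undo op 2 (out-shuffle, from top half): 2 ← 1
  undo op 1 (in-shuffle, from top half): 1 ← 0
So the element at position 9 came from original position 0.

0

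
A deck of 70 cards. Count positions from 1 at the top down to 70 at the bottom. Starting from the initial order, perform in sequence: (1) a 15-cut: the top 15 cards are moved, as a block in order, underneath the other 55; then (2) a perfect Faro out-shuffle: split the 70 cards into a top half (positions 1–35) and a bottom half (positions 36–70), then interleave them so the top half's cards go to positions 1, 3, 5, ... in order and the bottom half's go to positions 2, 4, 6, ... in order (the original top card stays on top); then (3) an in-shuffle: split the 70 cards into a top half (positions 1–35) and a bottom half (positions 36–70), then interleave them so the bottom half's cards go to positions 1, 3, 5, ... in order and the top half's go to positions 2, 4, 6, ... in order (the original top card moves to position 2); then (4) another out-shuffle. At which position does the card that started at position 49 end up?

Track the card from position 49 forward through each operation:
  after op 1 (cut 15): 49 → 34
  after op 2 (out-shuffle): 34 → 67
  after op 3 (in-shuffle): 67 → 63
  after op 4 (out-shuffle): 63 → 56

56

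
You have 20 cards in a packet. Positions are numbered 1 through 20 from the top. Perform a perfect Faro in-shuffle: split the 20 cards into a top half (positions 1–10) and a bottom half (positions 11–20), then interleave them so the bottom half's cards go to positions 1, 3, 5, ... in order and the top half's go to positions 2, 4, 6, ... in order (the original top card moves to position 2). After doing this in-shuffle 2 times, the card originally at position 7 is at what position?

Track the card's position through each in-shuffle:
7 → 14 → 7

7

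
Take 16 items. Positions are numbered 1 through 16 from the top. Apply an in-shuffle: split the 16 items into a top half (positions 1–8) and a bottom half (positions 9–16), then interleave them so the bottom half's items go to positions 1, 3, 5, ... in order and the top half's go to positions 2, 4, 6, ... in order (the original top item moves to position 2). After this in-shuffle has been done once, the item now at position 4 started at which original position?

2

Work backwards from position 4, undoing one in-shuffle at a time:
4 ← 2
So the item now at position 4 started at position 2.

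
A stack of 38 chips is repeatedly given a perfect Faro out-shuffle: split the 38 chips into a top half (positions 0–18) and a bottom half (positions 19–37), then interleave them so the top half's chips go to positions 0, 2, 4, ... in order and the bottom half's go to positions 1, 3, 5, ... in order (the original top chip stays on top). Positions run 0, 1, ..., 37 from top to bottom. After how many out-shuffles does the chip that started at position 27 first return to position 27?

36

Follow position 27 under repeated out-shuffles:
27 → 17 → 34 → 31 → 25 → 13 → 26 → 15 → ... → 27 (length 36)
It first returns after 36 out-shuffles.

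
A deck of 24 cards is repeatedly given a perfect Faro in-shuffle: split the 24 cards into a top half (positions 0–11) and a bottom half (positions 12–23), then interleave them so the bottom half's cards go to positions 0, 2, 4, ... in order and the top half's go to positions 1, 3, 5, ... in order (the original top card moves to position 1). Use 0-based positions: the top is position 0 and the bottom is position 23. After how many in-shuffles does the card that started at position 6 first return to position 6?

20

Follow position 6 under repeated in-shuffles:
6 → 13 → 2 → 5 → 11 → 23 → 22 → 20 → 16 → 8 → 17 → 10 → 21 → 18 → 12 → 0 → 1 → 3 → 7 → 15 → 6
It first returns after 20 in-shuffles.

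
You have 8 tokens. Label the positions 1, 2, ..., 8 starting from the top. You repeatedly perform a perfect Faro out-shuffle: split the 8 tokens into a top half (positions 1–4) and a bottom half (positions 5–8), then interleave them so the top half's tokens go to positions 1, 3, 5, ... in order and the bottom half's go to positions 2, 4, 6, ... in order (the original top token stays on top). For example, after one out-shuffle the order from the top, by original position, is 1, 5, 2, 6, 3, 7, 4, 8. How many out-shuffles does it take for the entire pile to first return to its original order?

3

The out-shuffle permutes the 8 positions with cycle lengths [1, 1, 3, 3].
Every token is home exactly when every cycle has completed a whole number of laps, i.e. after lcm(1, 3) = 3 out-shuffles.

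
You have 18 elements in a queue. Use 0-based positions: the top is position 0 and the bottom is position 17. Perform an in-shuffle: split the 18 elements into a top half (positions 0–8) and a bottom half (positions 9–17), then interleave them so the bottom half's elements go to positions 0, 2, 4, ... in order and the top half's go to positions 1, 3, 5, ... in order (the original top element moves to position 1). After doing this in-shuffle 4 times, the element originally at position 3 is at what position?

Track the element's position through each in-shuffle:
3 → 7 → 15 → 12 → 6

6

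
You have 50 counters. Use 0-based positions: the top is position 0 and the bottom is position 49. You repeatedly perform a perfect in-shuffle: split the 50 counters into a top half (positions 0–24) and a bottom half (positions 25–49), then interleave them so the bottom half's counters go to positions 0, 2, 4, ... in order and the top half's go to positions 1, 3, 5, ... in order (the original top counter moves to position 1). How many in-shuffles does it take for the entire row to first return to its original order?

The in-shuffle permutes the 50 positions with cycle lengths [2, 8, 8, 8, 8, 8, 8].
Every counter is home exactly when every cycle has completed a whole number of laps, i.e. after lcm(2, 8) = 8 in-shuffles.

8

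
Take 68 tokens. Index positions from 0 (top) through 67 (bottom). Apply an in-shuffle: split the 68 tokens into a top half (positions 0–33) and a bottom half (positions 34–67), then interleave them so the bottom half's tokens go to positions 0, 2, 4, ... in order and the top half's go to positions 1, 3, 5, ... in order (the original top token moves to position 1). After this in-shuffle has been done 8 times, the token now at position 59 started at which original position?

65

Work backwards from position 59, undoing one in-shuffle at a time:
59 ← 29 ← 14 ← 41 ← 20 ← 44 ← 56 ← 62 ← 65
So the token now at position 59 started at position 65.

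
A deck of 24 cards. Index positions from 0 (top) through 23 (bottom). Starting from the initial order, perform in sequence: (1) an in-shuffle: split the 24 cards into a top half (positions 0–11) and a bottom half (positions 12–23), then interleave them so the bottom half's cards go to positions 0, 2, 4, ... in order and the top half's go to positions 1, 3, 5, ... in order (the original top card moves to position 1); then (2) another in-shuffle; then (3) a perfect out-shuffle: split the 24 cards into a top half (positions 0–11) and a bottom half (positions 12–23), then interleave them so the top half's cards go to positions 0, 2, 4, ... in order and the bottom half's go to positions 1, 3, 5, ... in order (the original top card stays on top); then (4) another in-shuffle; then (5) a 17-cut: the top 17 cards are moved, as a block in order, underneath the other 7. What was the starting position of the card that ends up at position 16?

6

Undo the operations in reverse order, starting from position 16:
  undo op 5 (cut 17): 16 ← 9
  undo op 4 (in-shuffle, from top half): 9 ← 4
  undo op 3 (out-shuffle, from top half): 4 ← 2
  undo op 2 (in-shuffle, from bottom half): 2 ← 13
  undo op 1 (in-shuffle, from top half): 13 ← 6
So the card at position 16 came from original position 6.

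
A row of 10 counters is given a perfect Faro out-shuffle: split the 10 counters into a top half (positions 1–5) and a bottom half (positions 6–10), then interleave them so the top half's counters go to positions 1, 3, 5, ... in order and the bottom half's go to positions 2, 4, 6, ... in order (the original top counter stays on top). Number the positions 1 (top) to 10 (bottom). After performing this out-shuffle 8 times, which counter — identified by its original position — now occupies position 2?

Work backwards from position 2, undoing one out-shuffle at a time:
2 ← 6 ← 8 ← 9 ← 5 ← 3 ← 2 ← 6 ← 8
So the counter now at position 2 started at position 8.

8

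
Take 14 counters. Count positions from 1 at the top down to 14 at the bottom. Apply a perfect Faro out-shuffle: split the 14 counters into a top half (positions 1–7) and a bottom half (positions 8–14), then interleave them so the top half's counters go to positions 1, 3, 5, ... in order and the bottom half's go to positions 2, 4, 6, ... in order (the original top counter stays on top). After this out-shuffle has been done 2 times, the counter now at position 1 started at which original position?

1

Work backwards from position 1, undoing one out-shuffle at a time:
1 ← 1 ← 1
So the counter now at position 1 started at position 1.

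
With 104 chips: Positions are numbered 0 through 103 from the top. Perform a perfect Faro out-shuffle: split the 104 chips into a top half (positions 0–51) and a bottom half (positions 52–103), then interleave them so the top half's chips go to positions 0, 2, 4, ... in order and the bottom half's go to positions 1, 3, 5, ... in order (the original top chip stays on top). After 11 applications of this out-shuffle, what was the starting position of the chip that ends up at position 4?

Work backwards from position 4, undoing one out-shuffle at a time:
4 ← 2 ← 1 ← 52 ← 26 ← 13 ← 58 ← 29 ← 66 ← 33 ← 68 ← 34
So the chip now at position 4 started at position 34.

34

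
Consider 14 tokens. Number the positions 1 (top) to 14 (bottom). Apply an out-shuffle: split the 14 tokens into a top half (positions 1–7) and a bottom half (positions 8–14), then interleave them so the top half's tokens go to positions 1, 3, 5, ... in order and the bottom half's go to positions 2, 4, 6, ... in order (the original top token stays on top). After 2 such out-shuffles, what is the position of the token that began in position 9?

Track the token's position through each out-shuffle:
9 → 4 → 7

7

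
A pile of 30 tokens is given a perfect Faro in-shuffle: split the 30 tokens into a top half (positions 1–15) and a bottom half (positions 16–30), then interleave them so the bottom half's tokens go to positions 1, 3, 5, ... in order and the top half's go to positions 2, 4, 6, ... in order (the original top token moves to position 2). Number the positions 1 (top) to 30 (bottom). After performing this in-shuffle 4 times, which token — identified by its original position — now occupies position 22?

Work backwards from position 22, undoing one in-shuffle at a time:
22 ← 11 ← 21 ← 26 ← 13
So the token now at position 22 started at position 13.

13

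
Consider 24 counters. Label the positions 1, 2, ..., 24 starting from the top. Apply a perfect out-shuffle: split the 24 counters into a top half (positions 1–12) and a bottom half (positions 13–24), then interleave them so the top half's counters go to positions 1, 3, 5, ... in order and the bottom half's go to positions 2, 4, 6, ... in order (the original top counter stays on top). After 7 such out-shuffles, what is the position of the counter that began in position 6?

Track the counter's position through each out-shuffle:
6 → 11 → 21 → 18 → 12 → 23 → 22 → 20

20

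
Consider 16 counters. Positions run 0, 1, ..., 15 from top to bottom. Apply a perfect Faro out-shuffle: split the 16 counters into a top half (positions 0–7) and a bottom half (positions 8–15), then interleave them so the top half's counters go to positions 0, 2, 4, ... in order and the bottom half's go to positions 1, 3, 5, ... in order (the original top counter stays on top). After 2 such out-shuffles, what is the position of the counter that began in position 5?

5

Track the counter's position through each out-shuffle:
5 → 10 → 5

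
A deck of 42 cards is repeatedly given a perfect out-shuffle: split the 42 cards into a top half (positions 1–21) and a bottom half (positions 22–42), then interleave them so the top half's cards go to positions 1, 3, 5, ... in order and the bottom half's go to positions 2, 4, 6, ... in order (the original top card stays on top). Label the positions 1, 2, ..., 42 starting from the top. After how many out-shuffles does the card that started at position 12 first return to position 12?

20

Follow position 12 under repeated out-shuffles:
12 → 23 → 4 → 7 → 13 → 25 → 8 → 15 → 29 → 16 → 31 → 20 → 39 → 36 → 30 → 18 → 35 → 28 → 14 → 27 → 12
It first returns after 20 out-shuffles.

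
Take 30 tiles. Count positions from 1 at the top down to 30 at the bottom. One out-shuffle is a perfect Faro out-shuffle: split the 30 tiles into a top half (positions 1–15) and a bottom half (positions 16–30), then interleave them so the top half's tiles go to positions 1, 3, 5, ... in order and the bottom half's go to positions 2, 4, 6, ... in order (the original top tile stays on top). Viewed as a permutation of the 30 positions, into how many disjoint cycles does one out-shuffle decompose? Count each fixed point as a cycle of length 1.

Trace each unvisited position around until it returns:
(1) (2 3 5 9 17 4 ... len 28) (30)
3 cycles in total.

3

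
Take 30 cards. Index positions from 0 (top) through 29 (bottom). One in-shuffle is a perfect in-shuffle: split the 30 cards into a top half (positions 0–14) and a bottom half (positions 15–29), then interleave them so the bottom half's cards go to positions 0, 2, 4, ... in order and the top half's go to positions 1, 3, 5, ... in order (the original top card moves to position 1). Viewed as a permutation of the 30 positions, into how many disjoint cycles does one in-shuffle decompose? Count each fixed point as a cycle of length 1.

6

Trace each unvisited position around until it returns:
(0 1 3 7 15) (2 5 11 23 16) (4 9 19 8 17) (6 13 27 24 18) (10 21 12 25 20) (14 29 28 26 22)
6 cycles in total.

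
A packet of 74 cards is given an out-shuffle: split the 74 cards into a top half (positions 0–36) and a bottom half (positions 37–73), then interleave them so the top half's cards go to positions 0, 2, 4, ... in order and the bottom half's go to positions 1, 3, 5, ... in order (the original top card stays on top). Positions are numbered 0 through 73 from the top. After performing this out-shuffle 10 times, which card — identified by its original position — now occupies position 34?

17

Work backwards from position 34, undoing one out-shuffle at a time:
34 ← 17 ← 45 ← 59 ← 66 ← 33 ← 53 ← 63 ← 68 ← 34 ← 17
So the card now at position 34 started at position 17.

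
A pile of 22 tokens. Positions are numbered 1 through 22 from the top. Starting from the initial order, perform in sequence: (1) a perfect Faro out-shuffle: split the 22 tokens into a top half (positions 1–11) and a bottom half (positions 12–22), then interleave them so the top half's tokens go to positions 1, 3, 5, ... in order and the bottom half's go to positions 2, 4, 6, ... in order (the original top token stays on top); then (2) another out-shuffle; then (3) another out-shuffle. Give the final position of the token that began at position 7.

Track the token from position 7 forward through each operation:
  after op 1 (out-shuffle): 7 → 13
  after op 2 (out-shuffle): 13 → 4
  after op 3 (out-shuffle): 4 → 7

7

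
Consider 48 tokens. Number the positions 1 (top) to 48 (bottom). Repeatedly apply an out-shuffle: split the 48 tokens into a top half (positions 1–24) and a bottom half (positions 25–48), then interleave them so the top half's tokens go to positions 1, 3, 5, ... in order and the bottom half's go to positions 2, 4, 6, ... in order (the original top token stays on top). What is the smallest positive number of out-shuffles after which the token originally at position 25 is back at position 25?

Follow position 25 under repeated out-shuffles:
25 → 2 → 3 → 5 → 9 → 17 → 33 → 18 → ... → 25 (length 23)
It first returns after 23 out-shuffles.

23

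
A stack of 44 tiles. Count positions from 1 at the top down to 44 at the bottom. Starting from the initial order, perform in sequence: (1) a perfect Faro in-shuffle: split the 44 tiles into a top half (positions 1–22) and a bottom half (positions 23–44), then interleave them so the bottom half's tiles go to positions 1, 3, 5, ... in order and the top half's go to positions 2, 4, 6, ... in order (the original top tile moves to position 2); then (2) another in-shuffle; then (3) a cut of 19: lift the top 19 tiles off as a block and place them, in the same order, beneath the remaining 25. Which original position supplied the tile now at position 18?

43

Undo the operations in reverse order, starting from position 18:
  undo op 3 (cut 19): 18 ← 37
  undo op 2 (in-shuffle, from bottom half): 37 ← 41
  undo op 1 (in-shuffle, from bottom half): 41 ← 43
So the tile at position 18 came from original position 43.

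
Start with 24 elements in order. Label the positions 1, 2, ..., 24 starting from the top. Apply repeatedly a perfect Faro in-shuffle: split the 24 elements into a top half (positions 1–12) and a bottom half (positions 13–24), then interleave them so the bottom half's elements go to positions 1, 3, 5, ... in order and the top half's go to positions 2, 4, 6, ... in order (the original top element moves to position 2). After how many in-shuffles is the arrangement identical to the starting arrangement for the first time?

20

The in-shuffle permutes the 24 positions with cycle lengths [4, 20].
Every element is home exactly when every cycle has completed a whole number of laps, i.e. after lcm(4, 20) = 20 in-shuffles.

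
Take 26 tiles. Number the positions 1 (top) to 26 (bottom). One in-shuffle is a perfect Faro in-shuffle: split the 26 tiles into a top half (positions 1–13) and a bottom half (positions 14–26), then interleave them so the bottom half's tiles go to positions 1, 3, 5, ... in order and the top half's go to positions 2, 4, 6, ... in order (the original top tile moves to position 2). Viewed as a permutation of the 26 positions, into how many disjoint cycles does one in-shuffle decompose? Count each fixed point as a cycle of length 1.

Trace each unvisited position around until it returns:
(1 2 4 8 16 5 ... len 18) (3 6 12 24 21 15) (9 18)
3 cycles in total.

3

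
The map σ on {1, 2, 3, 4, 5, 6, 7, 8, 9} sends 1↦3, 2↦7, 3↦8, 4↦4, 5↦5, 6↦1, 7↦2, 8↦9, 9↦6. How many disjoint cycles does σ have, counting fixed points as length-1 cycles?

4

Cycle decomposition: (1 3 8 9 6) (2 7) (4) (5).
4 cycles.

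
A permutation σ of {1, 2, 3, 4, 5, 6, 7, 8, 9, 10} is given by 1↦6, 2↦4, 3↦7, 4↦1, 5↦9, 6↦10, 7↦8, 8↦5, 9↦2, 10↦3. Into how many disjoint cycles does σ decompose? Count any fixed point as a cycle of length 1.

Cycle decomposition: (1 6 10 3 7 8 5 9 2 4).
1 cycle.

1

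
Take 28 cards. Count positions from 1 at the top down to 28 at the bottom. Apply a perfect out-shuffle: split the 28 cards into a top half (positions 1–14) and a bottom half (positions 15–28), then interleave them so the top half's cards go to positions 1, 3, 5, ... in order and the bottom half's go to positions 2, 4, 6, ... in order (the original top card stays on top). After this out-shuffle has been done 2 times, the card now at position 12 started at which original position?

Work backwards from position 12, undoing one out-shuffle at a time:
12 ← 20 ← 24
So the card now at position 12 started at position 24.

24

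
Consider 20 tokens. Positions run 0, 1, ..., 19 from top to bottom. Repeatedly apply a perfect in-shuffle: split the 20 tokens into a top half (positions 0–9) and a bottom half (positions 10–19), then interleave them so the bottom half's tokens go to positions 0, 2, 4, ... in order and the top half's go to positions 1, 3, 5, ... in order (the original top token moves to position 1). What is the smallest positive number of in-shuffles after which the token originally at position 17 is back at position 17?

Follow position 17 under repeated in-shuffles:
17 → 14 → 8 → 17
It first returns after 3 in-shuffles.

3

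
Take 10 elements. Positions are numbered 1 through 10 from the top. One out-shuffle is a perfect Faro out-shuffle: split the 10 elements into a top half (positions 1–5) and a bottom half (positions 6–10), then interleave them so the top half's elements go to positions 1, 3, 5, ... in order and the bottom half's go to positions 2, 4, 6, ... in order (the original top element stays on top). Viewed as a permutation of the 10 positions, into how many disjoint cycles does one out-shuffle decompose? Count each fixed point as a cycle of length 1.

Trace each unvisited position around until it returns:
(1) (2 3 5 9 8 6) (4 7) (10)
4 cycles in total.

4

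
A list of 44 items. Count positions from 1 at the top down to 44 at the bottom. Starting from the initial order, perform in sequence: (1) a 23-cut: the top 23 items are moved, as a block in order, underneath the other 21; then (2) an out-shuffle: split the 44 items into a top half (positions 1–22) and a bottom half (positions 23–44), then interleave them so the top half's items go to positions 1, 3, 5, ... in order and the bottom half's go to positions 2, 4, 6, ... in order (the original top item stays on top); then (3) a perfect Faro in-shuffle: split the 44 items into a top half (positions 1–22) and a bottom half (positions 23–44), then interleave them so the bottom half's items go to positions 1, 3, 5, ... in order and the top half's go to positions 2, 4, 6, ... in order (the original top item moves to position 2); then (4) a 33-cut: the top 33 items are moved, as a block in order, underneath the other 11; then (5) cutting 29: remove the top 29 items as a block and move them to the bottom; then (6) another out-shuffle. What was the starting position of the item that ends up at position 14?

Undo the operations in reverse order, starting from position 14:
  undo op 6 (out-shuffle, from bottom half): 14 ← 29
  undo op 5 (cut 29): 29 ← 14
  undo op 4 (cut 33): 14 ← 3
  undo op 3 (in-shuffle, from bottom half): 3 ← 24
  undo op 2 (out-shuffle, from bottom half): 24 ← 34
  undo op 1 (cut 23): 34 ← 13
So the item at position 14 came from original position 13.

13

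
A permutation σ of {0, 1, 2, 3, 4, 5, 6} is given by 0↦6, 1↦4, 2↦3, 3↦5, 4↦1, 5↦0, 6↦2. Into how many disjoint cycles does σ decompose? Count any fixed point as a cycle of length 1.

Cycle decomposition: (0 6 2 3 5) (1 4).
2 cycles.

2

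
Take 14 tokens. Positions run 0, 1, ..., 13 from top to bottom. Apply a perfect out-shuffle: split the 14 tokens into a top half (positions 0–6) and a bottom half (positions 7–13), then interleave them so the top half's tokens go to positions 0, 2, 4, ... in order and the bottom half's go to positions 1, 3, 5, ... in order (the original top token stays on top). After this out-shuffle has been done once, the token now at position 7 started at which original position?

10

Work backwards from position 7, undoing one out-shuffle at a time:
7 ← 10
So the token now at position 7 started at position 10.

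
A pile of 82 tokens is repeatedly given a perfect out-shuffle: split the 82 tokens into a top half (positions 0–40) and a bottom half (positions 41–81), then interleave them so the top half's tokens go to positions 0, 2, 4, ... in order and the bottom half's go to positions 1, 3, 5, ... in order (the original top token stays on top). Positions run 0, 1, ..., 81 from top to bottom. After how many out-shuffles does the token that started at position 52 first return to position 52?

Follow position 52 under repeated out-shuffles:
52 → 23 → 46 → 11 → 22 → 44 → 7 → 14 → ... → 52 (length 54)
It first returns after 54 out-shuffles.

54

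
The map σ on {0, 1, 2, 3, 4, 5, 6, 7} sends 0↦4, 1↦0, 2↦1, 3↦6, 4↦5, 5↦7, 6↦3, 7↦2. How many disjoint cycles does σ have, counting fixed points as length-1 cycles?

Cycle decomposition: (0 4 5 7 2 1) (3 6).
2 cycles.

2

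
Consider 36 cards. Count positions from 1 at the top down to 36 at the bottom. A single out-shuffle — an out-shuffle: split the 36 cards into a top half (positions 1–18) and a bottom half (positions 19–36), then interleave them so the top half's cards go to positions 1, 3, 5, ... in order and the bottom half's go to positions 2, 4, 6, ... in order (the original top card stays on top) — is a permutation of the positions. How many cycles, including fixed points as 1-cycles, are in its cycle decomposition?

Trace each unvisited position around until it returns:
(1) (2 3 5 9 17 33 ... len 12) (4 7 13 25 14 27 ... len 12) (6 11 21) (8 15 29 22) (16 31 26) (36)
7 cycles in total.

7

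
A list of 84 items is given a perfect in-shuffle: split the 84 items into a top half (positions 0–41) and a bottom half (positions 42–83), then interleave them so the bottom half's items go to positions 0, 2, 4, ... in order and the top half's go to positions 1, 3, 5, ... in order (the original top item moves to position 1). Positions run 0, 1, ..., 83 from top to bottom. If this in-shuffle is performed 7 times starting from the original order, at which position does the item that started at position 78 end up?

81

Track the item's position through each in-shuffle:
78 → 72 → 60 → 36 → 73 → 62 → 40 → 81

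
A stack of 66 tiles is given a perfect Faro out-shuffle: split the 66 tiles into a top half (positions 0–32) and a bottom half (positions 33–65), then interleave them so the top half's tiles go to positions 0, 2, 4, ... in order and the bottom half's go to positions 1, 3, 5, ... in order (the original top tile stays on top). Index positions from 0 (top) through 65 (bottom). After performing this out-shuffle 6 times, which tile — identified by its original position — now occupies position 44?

Work backwards from position 44, undoing one out-shuffle at a time:
44 ← 22 ← 11 ← 38 ← 19 ← 42 ← 21
So the tile now at position 44 started at position 21.

21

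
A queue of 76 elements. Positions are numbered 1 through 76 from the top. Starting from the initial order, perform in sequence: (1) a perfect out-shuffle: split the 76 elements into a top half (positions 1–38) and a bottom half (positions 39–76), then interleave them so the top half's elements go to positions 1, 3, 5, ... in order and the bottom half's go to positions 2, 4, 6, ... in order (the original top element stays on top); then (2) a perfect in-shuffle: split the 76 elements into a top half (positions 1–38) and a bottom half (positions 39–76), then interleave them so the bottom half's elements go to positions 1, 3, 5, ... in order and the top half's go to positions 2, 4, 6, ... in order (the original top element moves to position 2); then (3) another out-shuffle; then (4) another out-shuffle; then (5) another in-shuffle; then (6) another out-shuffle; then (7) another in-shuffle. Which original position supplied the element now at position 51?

69

Undo the operations in reverse order, starting from position 51:
  undo op 7 (in-shuffle, from bottom half): 51 ← 64
  undo op 6 (out-shuffle, from bottom half): 64 ← 70
  undo op 5 (in-shuffle, from top half): 70 ← 35
  undo op 4 (out-shuffle, from top half): 35 ← 18
  undo op 3 (out-shuffle, from bottom half): 18 ← 47
  undo op 2 (in-shuffle, from bottom half): 47 ← 62
  undo op 1 (out-shuffle, from bottom half): 62 ← 69
So the element at position 51 came from original position 69.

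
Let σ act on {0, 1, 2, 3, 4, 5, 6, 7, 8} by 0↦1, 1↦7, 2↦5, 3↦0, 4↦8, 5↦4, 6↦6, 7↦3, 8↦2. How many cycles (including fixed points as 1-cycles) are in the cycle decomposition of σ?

Cycle decomposition: (0 1 7 3) (2 5 4 8) (6).
3 cycles.

3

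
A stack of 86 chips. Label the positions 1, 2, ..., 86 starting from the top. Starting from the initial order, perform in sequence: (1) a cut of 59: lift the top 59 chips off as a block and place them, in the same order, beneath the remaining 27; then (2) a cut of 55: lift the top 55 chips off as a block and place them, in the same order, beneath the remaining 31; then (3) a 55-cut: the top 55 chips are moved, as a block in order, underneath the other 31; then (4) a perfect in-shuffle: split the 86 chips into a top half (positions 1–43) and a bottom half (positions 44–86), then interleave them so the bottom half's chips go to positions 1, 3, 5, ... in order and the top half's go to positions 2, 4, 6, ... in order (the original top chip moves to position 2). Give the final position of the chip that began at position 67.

53

Track the chip from position 67 forward through each operation:
  after op 1 (cut 59): 67 → 8
  after op 2 (cut 55): 8 → 39
  after op 3 (cut 55): 39 → 70
  after op 4 (in-shuffle): 70 → 53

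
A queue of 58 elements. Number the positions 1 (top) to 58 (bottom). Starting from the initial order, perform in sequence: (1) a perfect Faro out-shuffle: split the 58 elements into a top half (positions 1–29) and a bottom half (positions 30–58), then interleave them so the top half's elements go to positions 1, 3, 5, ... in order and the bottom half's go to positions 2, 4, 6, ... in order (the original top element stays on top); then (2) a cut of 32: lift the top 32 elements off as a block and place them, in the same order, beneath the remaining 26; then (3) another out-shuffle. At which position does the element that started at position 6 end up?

16

Track the element from position 6 forward through each operation:
  after op 1 (out-shuffle): 6 → 11
  after op 2 (cut 32): 11 → 37
  after op 3 (out-shuffle): 37 → 16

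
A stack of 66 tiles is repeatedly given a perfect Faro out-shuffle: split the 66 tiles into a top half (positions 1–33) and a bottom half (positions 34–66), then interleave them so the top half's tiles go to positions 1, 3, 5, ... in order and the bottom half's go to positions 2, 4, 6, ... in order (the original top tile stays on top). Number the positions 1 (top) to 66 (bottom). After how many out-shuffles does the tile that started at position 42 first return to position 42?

Follow position 42 under repeated out-shuffles:
42 → 18 → 35 → 4 → 7 → 13 → 25 → 49 → 32 → 63 → 60 → 54 → 42
It first returns after 12 out-shuffles.

12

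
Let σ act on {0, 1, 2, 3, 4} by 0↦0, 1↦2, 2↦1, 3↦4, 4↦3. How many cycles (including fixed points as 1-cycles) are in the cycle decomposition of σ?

3

Cycle decomposition: (0) (1 2) (3 4).
3 cycles.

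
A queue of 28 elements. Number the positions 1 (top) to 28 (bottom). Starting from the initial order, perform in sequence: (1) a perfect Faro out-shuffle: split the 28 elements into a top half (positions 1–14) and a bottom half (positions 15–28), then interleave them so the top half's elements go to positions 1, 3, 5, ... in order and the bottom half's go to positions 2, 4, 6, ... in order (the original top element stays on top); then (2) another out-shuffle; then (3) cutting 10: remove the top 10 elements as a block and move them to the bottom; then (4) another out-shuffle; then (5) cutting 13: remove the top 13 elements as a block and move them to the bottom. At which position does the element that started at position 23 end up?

Track the element from position 23 forward through each operation:
  after op 1 (out-shuffle): 23 → 18
  after op 2 (out-shuffle): 18 → 8
  after op 3 (cut 10): 8 → 26
  after op 4 (out-shuffle): 26 → 24
  after op 5 (cut 13): 24 → 11

11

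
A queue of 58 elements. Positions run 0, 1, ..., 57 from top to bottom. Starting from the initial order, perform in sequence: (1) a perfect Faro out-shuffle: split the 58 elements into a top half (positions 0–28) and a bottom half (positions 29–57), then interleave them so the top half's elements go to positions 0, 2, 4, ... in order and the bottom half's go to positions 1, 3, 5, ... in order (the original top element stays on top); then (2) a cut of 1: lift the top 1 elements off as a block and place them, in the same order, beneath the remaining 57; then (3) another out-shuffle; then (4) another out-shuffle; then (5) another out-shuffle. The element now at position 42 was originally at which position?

Undo the operations in reverse order, starting from position 42:
  undo op 5 (out-shuffle, from top half): 42 ← 21
  undo op 4 (out-shuffle, from bottom half): 21 ← 39
  undo op 3 (out-shuffle, from bottom half): 39 ← 48
  undo op 2 (cut 1): 48 ← 49
  undo op 1 (out-shuffle, from bottom half): 49 ← 53
So the element at position 42 came from original position 53.

53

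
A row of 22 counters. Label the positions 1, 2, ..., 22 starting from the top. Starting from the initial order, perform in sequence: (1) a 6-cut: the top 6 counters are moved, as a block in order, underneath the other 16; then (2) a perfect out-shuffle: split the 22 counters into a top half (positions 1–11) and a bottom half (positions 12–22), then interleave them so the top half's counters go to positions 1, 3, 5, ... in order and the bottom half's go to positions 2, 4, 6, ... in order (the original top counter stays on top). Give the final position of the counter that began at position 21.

Track the counter from position 21 forward through each operation:
  after op 1 (cut 6): 21 → 15
  after op 2 (out-shuffle): 15 → 8

8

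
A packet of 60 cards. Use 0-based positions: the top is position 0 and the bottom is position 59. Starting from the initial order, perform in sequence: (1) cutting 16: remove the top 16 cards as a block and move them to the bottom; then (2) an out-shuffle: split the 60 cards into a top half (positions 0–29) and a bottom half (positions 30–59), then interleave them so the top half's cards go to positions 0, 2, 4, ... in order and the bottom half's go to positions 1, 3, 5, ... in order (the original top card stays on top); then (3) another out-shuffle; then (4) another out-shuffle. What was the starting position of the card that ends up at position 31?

42

Undo the operations in reverse order, starting from position 31:
  undo op 4 (out-shuffle, from bottom half): 31 ← 45
  undo op 3 (out-shuffle, from bottom half): 45 ← 52
  undo op 2 (out-shuffle, from top half): 52 ← 26
  undo op 1 (cut 16): 26 ← 42
So the card at position 31 came from original position 42.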